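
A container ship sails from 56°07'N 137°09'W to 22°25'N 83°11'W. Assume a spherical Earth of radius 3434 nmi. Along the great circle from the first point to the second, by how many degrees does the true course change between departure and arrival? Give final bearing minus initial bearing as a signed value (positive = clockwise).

+37.2°

Initial bearing θ₁ = atan2(sin Δλ cos φ₂, cos φ₁ sin φ₂ − sin φ₁ cos φ₂ cos Δλ) = 107.72°
Final bearing θ₂ = (initial bearing from the destination back to the start) + 180° = 144.94°
Δθ = θ₂ − θ₁ = +37.2°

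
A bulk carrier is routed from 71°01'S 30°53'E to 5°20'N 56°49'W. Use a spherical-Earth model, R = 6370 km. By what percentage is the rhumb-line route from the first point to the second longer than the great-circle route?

Great circle: σ = 1.6458 rad → d_gc = Rσ = 10483.5 km
Rhumb: Δφ = +1.3326, Δλ = -1.5307, Δψ = +1.8818, q = Δφ/Δψ = 0.7081 → d_rh = R√(Δφ²+q²Δλ²) = 10941.8 km
Excess = (10941.8 − 10483.5) / 10483.5 = 458.3 / 10483.5 = 4.37% ≈ 4.4%

4.4%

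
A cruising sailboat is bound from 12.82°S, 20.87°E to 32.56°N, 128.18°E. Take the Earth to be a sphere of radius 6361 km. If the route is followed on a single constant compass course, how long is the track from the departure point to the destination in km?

Rhumb course C = atan2(Δλ, Δψ) with Δψ = ln[tan(π/4+φ₂/2)/tan(π/4+φ₁/2)] = +0.8272, Δλ = +1.8729 → C = 66.17°
d = R·|Δφ| / |cos C| = 6361·0.79203 / 0.40403 = 12470 km

12470 km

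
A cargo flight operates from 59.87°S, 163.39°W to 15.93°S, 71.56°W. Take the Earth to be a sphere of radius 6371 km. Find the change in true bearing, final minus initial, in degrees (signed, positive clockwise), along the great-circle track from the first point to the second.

-68.7°

At departure: θ₁ = atan2(sin Δλ cos φ₂, cos φ₁ sin φ₂ − sin φ₁ cos φ₂ cos Δλ) = 99.70°
At arrival: θ₂ = atan2(sin Δλ cos φ₁, −cos φ₂ sin φ₁ + sin φ₂ cos φ₁ cos Δλ) = 30.97°
Δθ = θ₂ − θ₁ = -68.7°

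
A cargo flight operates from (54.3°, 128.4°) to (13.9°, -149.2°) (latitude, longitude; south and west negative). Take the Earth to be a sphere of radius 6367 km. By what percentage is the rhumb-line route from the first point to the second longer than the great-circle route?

3.4%

Great circle: σ = 1.2974 rad → d_gc = Rσ = 8260.6 km
Rhumb: Δφ = -0.7051, Δλ = +1.4382, Δψ = -0.8881, q = Δφ/Δψ = 0.7940 → d_rh = R√(Δφ²+q²Δλ²) = 8544.5 km
Excess = (8544.5 − 8260.6) / 8260.6 = 283.9 / 8260.6 = 3.44% ≈ 3.4%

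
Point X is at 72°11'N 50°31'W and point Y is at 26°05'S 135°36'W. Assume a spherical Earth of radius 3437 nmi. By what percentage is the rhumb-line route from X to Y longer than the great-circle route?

2.9%

Great circle: σ = 1.9769 rad → d_gc = Rσ = 6794.6 nmi
Rhumb: Δφ = -1.7151, Δλ = -1.4850, Δψ = -2.3250, q = Δφ/Δψ = 0.7377 → d_rh = R√(Δφ²+q²Δλ²) = 6994.5 nmi
Excess = (6994.5 − 6794.6) / 6794.6 = 199.9 / 6794.6 = 2.94% ≈ 2.9%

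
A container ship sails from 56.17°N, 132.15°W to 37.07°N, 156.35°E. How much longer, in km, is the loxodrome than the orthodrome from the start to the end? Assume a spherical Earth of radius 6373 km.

213 km

Great circle: cos σ = sin φ₁ sin φ₂ + cos φ₁ cos φ₂ cos Δλ,  σ = 0.8741 rad → d_gc = 5570.7 km
Rhumb line: Δψ = -0.4928, q = Δφ/Δψ = 0.6764, d_rh = R√(Δφ²+q²Δλ²) = 5783.6 km
Excess = 5783.6 − 5570.7 = 212.9 ≈ 213 km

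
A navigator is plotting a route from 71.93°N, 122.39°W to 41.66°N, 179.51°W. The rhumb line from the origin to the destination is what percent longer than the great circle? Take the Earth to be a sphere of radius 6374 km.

Great circle: σ = 0.7110 rad → d_gc = Rσ = 4531.72 km
Rhumb: Δφ = -0.5283, Δλ = -0.9969, Δψ = -1.0376, q = Δφ/Δψ = 0.5092 → d_rh = R√(Δφ²+q²Δλ²) = 4669.95 km
Excess = (4669.95 − 4531.72) / 4531.72 = 138.23 / 4531.72 = 3.0503% ≈ 3.1%

3.1%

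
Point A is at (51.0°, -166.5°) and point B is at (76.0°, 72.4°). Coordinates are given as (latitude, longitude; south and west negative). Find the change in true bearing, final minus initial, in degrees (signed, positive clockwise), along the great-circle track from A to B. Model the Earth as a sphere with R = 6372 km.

-116.7°

At departure: θ₁ = atan2(sin Δλ cos φ₂, cos φ₁ sin φ₂ − sin φ₁ cos φ₂ cos Δλ) = 343.69°
At arrival: θ₂ = atan2(sin Δλ cos φ₁, −cos φ₂ sin φ₁ + sin φ₂ cos φ₁ cos Δλ) = 226.95°
Δθ = θ₂ − θ₁ = -116.7°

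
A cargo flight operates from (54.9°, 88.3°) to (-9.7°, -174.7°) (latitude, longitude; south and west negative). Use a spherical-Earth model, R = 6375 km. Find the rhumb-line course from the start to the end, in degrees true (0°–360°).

128.0°

Meridional parts: M(φ₁)=+1.1512, M(φ₂)=-0.1701 → ΔM = -1.3213;  Δλ = +1.6930 rad
tan C = Δλ / ΔM = -1.2813 → C = 127.97°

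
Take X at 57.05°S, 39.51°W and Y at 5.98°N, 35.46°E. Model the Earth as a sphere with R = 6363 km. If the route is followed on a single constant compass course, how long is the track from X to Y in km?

Δψ = ln[tan(π/4+φ₂/2)/tan(π/4+φ₁/2)] = +1.3228;  Δφ = +1.1001 rad,  Δλ = +1.3085 rad
q = Δφ/Δψ = 0.8316
d = R·√(Δφ² + q²Δλ²) = 6363·1.54733 = 9846 km

9846 km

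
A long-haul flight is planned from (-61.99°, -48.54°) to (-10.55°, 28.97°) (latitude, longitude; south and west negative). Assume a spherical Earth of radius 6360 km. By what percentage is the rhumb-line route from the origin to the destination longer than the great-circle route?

3.4%

Great circle: σ = 1.3062 rad → d_gc = Rσ = 8307.6 km
Rhumb: Δφ = +0.8978, Δλ = +1.3528, Δψ = +1.2034, q = Δφ/Δψ = 0.7460 → d_rh = R√(Δφ²+q²Δλ²) = 8590.9 km
Excess = (8590.9 − 8307.6) / 8307.6 = 283.3 / 8307.6 = 3.41% ≈ 3.4%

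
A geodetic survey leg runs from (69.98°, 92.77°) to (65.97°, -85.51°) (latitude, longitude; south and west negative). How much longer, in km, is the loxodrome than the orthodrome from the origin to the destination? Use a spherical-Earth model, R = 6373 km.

Great circle: cos σ = sin φ₁ sin φ₂ + cos φ₁ cos φ₂ cos Δλ,  σ = 0.7687 rad → d_gc = 4899.1 km
Rhumb line: Δψ = -0.1871, q = Δφ/Δψ = 0.3740, d_rh = R√(Δφ²+q²Δλ²) = 7429.8 km
Excess = 7429.8 − 4899.1 = 2530.7 ≈ 2531 km

2531 km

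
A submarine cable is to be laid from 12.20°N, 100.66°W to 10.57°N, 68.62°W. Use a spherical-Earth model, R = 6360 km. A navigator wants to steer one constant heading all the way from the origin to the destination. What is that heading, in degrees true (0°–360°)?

93.0°

Meridional parts: M(φ₁)=+0.2146, M(φ₂)=+0.1855 → ΔM = -0.0290;  Δλ = +0.5592 rad
tan C = Δλ / ΔM = -19.2690 → C = 92.97°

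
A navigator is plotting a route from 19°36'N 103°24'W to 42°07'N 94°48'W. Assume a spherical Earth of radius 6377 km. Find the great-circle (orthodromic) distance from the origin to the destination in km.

cos σ = sin φ₁ sin φ₂ + cos φ₁ cos φ₂ cos Δλ
      = sin(19.60°)sin(42.12°) + cos(19.60°)cos(42.12°)cos(8.60°) = 0.9159
σ = 23.665° → d = Rσ = 6377·0.41302 = 2634 km

2634 km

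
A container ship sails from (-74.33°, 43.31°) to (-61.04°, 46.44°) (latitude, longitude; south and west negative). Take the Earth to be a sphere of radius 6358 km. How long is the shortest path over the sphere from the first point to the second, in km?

Haversine: a = sin²(Δφ/2)+cos φ₁ cos φ₂ sin²(Δλ/2) = 0.01349;  σ = 2·atan2(√a,√(1−a))
σ = 13.339° → d = Rσ = 6358·0.23280 = 1480 km

1480 km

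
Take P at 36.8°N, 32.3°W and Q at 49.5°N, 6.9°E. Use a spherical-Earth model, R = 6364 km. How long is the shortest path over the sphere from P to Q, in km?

3427 km

cos σ = sin φ₁ sin φ₂ + cos φ₁ cos φ₂ cos Δλ
      = sin(36.80°)sin(49.50°) + cos(36.80°)cos(49.50°)cos(39.20°) = 0.8585
σ = 30.852° → d = Rσ = 6364·0.53846 = 3427 km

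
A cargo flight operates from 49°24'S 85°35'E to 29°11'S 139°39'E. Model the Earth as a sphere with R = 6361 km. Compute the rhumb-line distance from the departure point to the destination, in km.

Δψ = ln[tan(π/4+φ₂/2)/tan(π/4+φ₁/2)] = +0.4616;  Δφ = +0.3528 rad,  Δλ = +0.9436 rad
q = Δφ/Δψ = 0.7644
d = R·√(Δφ² + q²Δλ²) = 6361·0.80303 = 5108 km

5108 km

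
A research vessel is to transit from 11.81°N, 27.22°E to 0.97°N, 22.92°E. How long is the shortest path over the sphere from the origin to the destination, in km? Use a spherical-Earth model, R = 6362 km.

cos σ = sin φ₁ sin φ₂ + cos φ₁ cos φ₂ cos Δλ
      = sin(11.81°)sin(0.97°) + cos(11.81°)cos(0.97°)cos(-4.30°) = 0.9794
σ = 11.649° → d = Rσ = 6362·0.20332 = 1294 km

1294 km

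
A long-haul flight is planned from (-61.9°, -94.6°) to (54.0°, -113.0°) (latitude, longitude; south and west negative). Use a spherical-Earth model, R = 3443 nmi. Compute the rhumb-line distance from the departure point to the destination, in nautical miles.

Δψ = ln[tan(π/4+φ₂/2)/tan(π/4+φ₁/2)] = +2.5095;  Δφ = +2.0228 rad,  Δλ = -0.3211 rad
q = Δφ/Δψ = 0.8061
d = R·√(Δφ² + q²Δλ²) = 3443·2.03933 = 7021 nmi

7021 nmi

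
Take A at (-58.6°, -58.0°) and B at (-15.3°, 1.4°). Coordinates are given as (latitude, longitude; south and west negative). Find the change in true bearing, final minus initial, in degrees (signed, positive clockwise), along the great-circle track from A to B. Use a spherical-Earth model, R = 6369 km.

-40.5°

At departure: θ₁ = atan2(sin Δλ cos φ₂, cos φ₁ sin φ₂ − sin φ₁ cos φ₂ cos Δλ) = 71.26°
At arrival: θ₂ = atan2(sin Δλ cos φ₁, −cos φ₂ sin φ₁ + sin φ₂ cos φ₁ cos Δλ) = 30.77°
Δθ = θ₂ − θ₁ = -40.5°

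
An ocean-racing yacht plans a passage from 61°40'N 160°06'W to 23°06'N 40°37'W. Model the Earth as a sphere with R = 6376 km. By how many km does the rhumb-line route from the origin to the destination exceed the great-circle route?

1064 km

Great circle: cos σ = sin φ₁ sin φ₂ + cos φ₁ cos φ₂ cos Δλ,  σ = 1.4399 rad → d_gc = 9181.1 km
Rhumb line: Δψ = -0.9621, q = Δφ/Δψ = 0.6996, d_rh = R√(Δφ²+q²Δλ²) = 10244.8 km
Excess = 10244.8 − 9181.1 = 1063.7 ≈ 1064 km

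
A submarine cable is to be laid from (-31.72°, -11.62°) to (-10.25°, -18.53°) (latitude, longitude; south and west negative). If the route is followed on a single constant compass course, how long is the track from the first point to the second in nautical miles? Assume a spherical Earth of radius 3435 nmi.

Rhumb course C = atan2(Δλ, Δψ) with Δψ = ln[tan(π/4+φ₂/2)/tan(π/4+φ₁/2)] = +0.4044, Δλ = -0.1206 → C = 343.39°
d = R·|Δφ| / |cos C| = 3435·0.37472 / 0.95830 = 1343 nmi

1343 nmi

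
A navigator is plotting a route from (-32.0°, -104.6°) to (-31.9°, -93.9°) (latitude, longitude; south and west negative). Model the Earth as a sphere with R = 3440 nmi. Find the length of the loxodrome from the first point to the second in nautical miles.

545 nmi

Δψ = ln[tan(π/4+φ₂/2)/tan(π/4+φ₁/2)] = +0.0021;  Δφ = +0.0017 rad,  Δλ = +0.1868 rad
q = Δφ/Δψ = 0.8485
d = R·√(Δφ² + q²Δλ²) = 3440·0.15847 = 545 nmi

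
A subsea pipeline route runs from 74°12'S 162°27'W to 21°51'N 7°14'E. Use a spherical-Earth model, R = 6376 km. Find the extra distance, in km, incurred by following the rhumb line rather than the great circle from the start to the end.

2952 km

Great circle: cos σ = sin φ₁ sin φ₂ + cos φ₁ cos φ₂ cos Δλ,  σ = 2.2228 rad → d_gc = 14172.3 km
Rhumb line: Δψ = +2.3659, q = Δφ/Δψ = 0.7085, d_rh = R√(Δφ²+q²Δλ²) = 17124.7 km
Excess = 17124.7 − 14172.3 = 2952.4 ≈ 2952 km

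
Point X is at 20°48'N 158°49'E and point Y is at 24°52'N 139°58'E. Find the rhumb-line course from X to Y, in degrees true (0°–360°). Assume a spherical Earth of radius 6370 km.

Δψ = ln[tan(π/4+φ₂/2)/tan(π/4+φ₁/2)] = +0.0770
Δλ = -0.3290 rad (taken the short way round)
course = atan2(Δλ, Δψ) = 283.18°

283.2°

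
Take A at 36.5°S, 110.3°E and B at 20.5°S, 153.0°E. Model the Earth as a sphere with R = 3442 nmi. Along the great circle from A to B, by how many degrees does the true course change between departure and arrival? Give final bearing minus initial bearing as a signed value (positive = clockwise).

-21.3°

Initial bearing θ₁ = atan2(sin Δλ cos φ₂, cos φ₁ sin φ₂ − sin φ₁ cos φ₂ cos Δλ) = 78.61°
Final bearing θ₂ = (initial bearing from the destination back to the start) + 180° = 57.28°
Δθ = θ₂ − θ₁ = -21.3°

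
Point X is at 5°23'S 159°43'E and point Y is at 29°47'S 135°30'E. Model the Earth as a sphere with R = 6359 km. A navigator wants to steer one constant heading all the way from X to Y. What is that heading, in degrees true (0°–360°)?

Meridional parts: M(φ₁)=-0.0941, M(φ₂)=-0.5449 → ΔM = -0.4508;  Δλ = -0.4227 rad
tan C = Δλ / ΔM = +0.9375 → C = 223.15°

223.2°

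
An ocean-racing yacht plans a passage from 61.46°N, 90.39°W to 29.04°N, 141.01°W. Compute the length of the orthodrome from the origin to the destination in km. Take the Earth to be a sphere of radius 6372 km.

5144 km

cos σ = sin φ₁ sin φ₂ + cos φ₁ cos φ₂ cos Δλ
      = sin(61.46°)sin(29.04°) + cos(61.46°)cos(29.04°)cos(-50.62°) = 0.6915
σ = 46.255° → d = Rσ = 6372·0.80730 = 5144 km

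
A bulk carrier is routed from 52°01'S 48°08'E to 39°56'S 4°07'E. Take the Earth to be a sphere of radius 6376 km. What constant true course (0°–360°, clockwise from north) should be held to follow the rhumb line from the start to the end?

Δψ = ln[tan(π/4+φ₂/2)/tan(π/4+φ₁/2)] = +0.3052
Δλ = -0.7682 rad (taken the short way round)
course = atan2(Δλ, Δψ) = 291.67°

291.7°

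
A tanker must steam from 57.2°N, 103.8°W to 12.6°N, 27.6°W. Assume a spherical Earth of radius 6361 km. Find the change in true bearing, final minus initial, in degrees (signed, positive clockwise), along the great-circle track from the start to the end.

+51.7°

At departure: θ₁ = atan2(sin Δλ cos φ₂, cos φ₁ sin φ₂ − sin φ₁ cos φ₂ cos Δλ) = 94.68°
At arrival: θ₂ = atan2(sin Δλ cos φ₁, −cos φ₂ sin φ₁ + sin φ₂ cos φ₁ cos Δλ) = 146.41°
Δθ = θ₂ − θ₁ = +51.7°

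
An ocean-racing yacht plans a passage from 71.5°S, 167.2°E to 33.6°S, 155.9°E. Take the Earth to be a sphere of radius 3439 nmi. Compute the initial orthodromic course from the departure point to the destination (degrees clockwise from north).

344.8°

N = sin Δλ·cos φ₂ = -0.1632;  D = cos φ₁ sin φ₂ − sin φ₁ cos φ₂ cos Δλ = +0.5990
initial course = atan2(N, D) = 344.76°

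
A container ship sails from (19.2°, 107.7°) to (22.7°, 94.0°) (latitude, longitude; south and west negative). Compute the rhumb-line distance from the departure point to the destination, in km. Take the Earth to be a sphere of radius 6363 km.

1473 km

Rhumb course C = atan2(Δλ, Δψ) with Δψ = ln[tan(π/4+φ₂/2)/tan(π/4+φ₁/2)] = +0.0654, Δλ = -0.2391 → C = 285.30°
d = R·|Δφ| / |cos C| = 6363·0.06109 / 0.26391 = 1473 km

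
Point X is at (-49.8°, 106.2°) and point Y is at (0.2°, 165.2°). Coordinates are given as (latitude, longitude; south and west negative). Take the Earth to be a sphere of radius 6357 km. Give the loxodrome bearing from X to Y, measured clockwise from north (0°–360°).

Δψ = ln[tan(π/4+φ₂/2)/tan(π/4+φ₁/2)] = +1.0088
Δλ = +1.0297 rad (taken the short way round)
course = atan2(Δλ, Δψ) = 45.59°

45.6°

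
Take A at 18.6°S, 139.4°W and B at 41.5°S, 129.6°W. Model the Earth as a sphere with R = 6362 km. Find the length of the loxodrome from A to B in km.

2708 km

Δψ = ln[tan(π/4+φ₂/2)/tan(π/4+φ₁/2)] = -0.4670;  Δφ = -0.3997 rad,  Δλ = +0.1710 rad
q = Δφ/Δψ = 0.8559
d = R·√(Δφ² + q²Δλ²) = 6362·0.42565 = 2708 km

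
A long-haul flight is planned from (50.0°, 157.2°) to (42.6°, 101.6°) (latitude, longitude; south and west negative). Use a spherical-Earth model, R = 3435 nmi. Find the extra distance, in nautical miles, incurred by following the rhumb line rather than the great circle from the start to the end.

50 nmi

Great circle: cos σ = sin φ₁ sin φ₂ + cos φ₁ cos φ₂ cos Δλ,  σ = 0.6668 rad → d_gc = 2290.3 nmi
Rhumb line: Δψ = -0.1874, q = Δφ/Δψ = 0.6893, d_rh = R√(Δφ²+q²Δλ²) = 2340.3 nmi
Excess = 2340.3 − 2290.3 = 50.0 ≈ 50 nmi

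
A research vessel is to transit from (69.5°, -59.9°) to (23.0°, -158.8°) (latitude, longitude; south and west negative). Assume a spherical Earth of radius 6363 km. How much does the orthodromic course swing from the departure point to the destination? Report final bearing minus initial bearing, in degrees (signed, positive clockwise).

-85.2°

At departure: θ₁ = atan2(sin Δλ cos φ₂, cos φ₁ sin φ₂ − sin φ₁ cos φ₂ cos Δλ) = 286.55°
At arrival: θ₂ = atan2(sin Δλ cos φ₁, −cos φ₂ sin φ₁ + sin φ₂ cos φ₁ cos Δλ) = 201.39°
Δθ = θ₂ − θ₁ = -85.2°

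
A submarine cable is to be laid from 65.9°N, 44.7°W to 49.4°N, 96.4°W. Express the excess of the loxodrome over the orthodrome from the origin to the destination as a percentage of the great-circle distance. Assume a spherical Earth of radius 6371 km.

Great circle: σ = 0.5399 rad → d_gc = Rσ = 3439.4 km
Rhumb: Δφ = -0.2880, Δλ = -0.9023, Δψ = -0.5498, q = Δφ/Δψ = 0.5238 → d_rh = R√(Δφ²+q²Δλ²) = 3526.2 km
Excess = (3526.2 − 3439.4) / 3439.4 = 86.8 / 3439.4 = 2.52% ≈ 2.5%

2.5%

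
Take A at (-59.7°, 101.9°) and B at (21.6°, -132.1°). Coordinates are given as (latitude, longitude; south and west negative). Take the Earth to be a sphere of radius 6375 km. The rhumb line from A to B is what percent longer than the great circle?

Great circle: σ = 2.2063 rad → d_gc = Rσ = 14065.0 km
Rhumb: Δφ = +1.4190, Δλ = +2.1991, Δψ = +1.6928, q = Δφ/Δψ = 0.8382 → d_rh = R√(Δφ²+q²Δλ²) = 14829.9 km
Excess = (14829.9 − 14065.0) / 14065.0 = 764.9 / 14065.0 = 5.44% ≈ 5.4%

5.4%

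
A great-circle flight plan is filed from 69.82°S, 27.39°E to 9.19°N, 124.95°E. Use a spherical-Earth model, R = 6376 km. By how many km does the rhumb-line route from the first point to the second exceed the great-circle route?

577 km

Great circle: cos σ = sin φ₁ sin φ₂ + cos φ₁ cos φ₂ cos Δλ,  σ = 1.7668 rad → d_gc = 11264.8 km
Rhumb line: Δψ = +1.8874, q = Δφ/Δψ = 0.7306, d_rh = R√(Δφ²+q²Δλ²) = 11841.8 km
Excess = 11841.8 − 11264.8 = 577.0 ≈ 577 km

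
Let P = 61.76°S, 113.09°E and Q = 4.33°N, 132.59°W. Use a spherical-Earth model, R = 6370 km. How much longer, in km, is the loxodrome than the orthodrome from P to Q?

Great circle: cos σ = sin φ₁ sin φ₂ + cos φ₁ cos φ₂ cos Δλ,  σ = 1.8347 rad → d_gc = 11686.85 km
Rhumb line: Δψ = +1.4557, q = Δφ/Δψ = 0.7924, d_rh = R√(Δφ²+q²Δλ²) = 12466.42 km
Excess = 12466.42 − 11686.85 = 779.57 ≈ 780 km

780 km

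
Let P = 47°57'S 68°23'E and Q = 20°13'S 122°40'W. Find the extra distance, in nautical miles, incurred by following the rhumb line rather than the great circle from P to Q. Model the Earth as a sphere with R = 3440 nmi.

Great circle: cos σ = sin φ₁ sin φ₂ + cos φ₁ cos φ₂ cos Δλ,  σ = 1.9393 rad → d_gc = 6671.3 nmi
Rhumb line: Δψ = +0.5958, q = Δφ/Δψ = 0.8125, d_rh = R√(Δφ²+q²Δλ²) = 8408.0 nmi
Excess = 8408.0 − 6671.3 = 1736.7 ≈ 1737 nmi

1737 nmi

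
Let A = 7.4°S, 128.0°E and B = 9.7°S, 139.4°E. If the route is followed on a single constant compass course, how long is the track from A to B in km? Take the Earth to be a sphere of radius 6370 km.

1279 km

Rhumb course C = atan2(Δλ, Δψ) with Δψ = ln[tan(π/4+φ₂/2)/tan(π/4+φ₁/2)] = -0.0406, Δλ = +0.1990 → C = 101.53°
d = R·|Δφ| / |cos C| = 6370·0.04014 / 0.19992 = 1279 km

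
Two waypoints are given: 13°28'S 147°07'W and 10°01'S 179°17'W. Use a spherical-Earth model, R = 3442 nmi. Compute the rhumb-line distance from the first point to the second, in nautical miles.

Rhumb course C = atan2(Δλ, Δψ) with Δψ = ln[tan(π/4+φ₂/2)/tan(π/4+φ₁/2)] = +0.0615, Δλ = -0.5614 → C = 276.25°
d = R·|Δφ| / |cos C| = 3442·0.06021 / 0.10891 = 1903 nmi

1903 nmi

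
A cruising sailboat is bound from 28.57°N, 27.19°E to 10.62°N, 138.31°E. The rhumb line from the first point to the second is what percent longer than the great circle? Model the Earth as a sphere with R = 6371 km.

Great circle: σ = 1.7956 rad → d_gc = Rσ = 11439.6 km
Rhumb: Δφ = -0.3133, Δλ = +1.9394, Δψ = -0.3343, q = Δφ/Δψ = 0.9372 → d_rh = R√(Δφ²+q²Δλ²) = 11751.3 km
Excess = (11751.3 − 11439.6) / 11439.6 = 311.7 / 11439.6 = 2.72% ≈ 2.7%

2.7%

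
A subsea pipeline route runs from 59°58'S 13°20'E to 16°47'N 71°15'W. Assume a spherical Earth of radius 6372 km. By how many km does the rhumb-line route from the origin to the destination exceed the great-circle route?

248 km

Great circle: cos σ = sin φ₁ sin φ₂ + cos φ₁ cos φ₂ cos Δλ,  σ = 1.7770 rad → d_gc = 11323.1 km
Rhumb line: Δψ = +1.6130, q = Δφ/Δψ = 0.8305, d_rh = R√(Δφ²+q²Δλ²) = 11570.7 km
Excess = 11570.7 − 11323.1 = 247.6 ≈ 248 km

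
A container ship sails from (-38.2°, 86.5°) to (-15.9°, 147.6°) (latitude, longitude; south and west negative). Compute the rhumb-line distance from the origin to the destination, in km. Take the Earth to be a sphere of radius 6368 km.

Rhumb course C = atan2(Δλ, Δψ) with Δψ = ln[tan(π/4+φ₂/2)/tan(π/4+φ₁/2)] = +0.4413, Δλ = +1.0664 → C = 67.52°
d = R·|Δφ| / |cos C| = 6368·0.38921 / 0.38236 = 6482 km

6482 km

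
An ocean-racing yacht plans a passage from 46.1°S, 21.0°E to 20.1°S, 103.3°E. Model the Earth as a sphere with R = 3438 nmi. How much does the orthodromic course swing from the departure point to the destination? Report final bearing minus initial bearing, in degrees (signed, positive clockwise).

At departure: θ₁ = atan2(sin Δλ cos φ₂, cos φ₁ sin φ₂ − sin φ₁ cos φ₂ cos Δλ) = 99.01°
At arrival: θ₂ = atan2(sin Δλ cos φ₁, −cos φ₂ sin φ₁ + sin φ₂ cos φ₁ cos Δλ) = 46.82°
Δθ = θ₂ − θ₁ = -52.2°

-52.2°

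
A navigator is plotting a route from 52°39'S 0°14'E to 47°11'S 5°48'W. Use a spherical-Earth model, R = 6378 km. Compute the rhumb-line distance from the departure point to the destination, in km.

746 km

Δψ = ln[tan(π/4+φ₂/2)/tan(π/4+φ₁/2)] = +0.1484;  Δφ = +0.0954 rad,  Δλ = -0.1053 rad
q = Δφ/Δψ = 0.6430
d = R·√(Δφ² + q²Δλ²) = 6378·0.11699 = 746 km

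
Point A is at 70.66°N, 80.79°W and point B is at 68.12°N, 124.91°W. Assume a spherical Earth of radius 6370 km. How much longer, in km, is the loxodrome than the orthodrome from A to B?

Great circle: cos σ = sin φ₁ sin φ₂ + cos φ₁ cos φ₂ cos Δλ,  σ = 0.2684 rad → d_gc = 1709.6 km
Rhumb line: Δψ = -0.1261, q = Δφ/Δψ = 0.3516, d_rh = R√(Δφ²+q²Δλ²) = 1747.5 km
Excess = 1747.5 − 1709.6 = 37.9 ≈ 38 km

38 km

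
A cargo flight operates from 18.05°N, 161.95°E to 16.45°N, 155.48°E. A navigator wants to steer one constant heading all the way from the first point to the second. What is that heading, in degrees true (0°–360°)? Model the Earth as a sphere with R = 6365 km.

255.5°

Meridional parts: M(φ₁)=+0.3204, M(φ₂)=+0.2911 → ΔM = -0.0292;  Δλ = -0.1129 rad
tan C = Δλ / ΔM = +3.8617 → C = 255.48°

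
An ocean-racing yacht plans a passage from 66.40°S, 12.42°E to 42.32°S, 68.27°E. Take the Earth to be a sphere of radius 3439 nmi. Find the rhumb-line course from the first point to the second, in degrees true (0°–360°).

52.5°

Meridional parts: M(φ₁)=-1.5658, M(φ₂)=-0.8167 → ΔM = +0.7491;  Δλ = +0.9748 rad
tan C = Δλ / ΔM = +1.3012 → C = 52.46°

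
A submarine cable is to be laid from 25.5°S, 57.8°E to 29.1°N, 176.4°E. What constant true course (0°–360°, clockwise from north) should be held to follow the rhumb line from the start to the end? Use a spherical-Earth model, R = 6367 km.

Δψ = ln[tan(π/4+φ₂/2)/tan(π/4+φ₁/2)] = +0.9918
Δλ = +2.0700 rad (taken the short way round)
course = atan2(Δλ, Δψ) = 64.40°

64.4°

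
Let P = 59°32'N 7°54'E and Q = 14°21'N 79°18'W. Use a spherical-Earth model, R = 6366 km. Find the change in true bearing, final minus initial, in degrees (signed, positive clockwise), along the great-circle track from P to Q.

-63.6°

At departure: θ₁ = atan2(sin Δλ cos φ₂, cos φ₁ sin φ₂ − sin φ₁ cos φ₂ cos Δλ) = 275.01°
At arrival: θ₂ = atan2(sin Δλ cos φ₁, −cos φ₂ sin φ₁ + sin φ₂ cos φ₁ cos Δλ) = 211.42°
Δθ = θ₂ − θ₁ = -63.6°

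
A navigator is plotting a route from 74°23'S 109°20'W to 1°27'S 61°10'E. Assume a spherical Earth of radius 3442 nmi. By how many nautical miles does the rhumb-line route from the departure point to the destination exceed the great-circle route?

Great circle: cos σ = sin φ₁ sin φ₂ + cos φ₁ cos φ₂ cos Δλ,  σ = 1.8142 rad → d_gc = 6244.64 nmi
Rhumb line: Δψ = +1.9615, q = Δφ/Δψ = 0.6490, d_rh = R√(Δφ²+q²Δλ²) = 7961.12 nmi
Excess = 7961.12 − 6244.64 = 1716.48 ≈ 1716 nmi

1716 nmi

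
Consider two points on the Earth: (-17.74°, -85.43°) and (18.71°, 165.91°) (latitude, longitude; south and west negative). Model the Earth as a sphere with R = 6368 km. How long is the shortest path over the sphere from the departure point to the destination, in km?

cos σ = sin φ₁ sin φ₂ + cos φ₁ cos φ₂ cos Δλ
      = sin(-17.74°)sin(18.71°) + cos(-17.74°)cos(18.71°)cos(-108.66°) = -0.3864
σ = 112.729° → d = Rσ = 6368·1.96749 = 12529 km

12529 km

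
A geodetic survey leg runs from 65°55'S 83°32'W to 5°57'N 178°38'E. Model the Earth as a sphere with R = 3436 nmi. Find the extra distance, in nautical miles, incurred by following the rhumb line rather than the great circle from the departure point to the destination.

Great circle: cos σ = sin φ₁ sin φ₂ + cos φ₁ cos φ₂ cos Δλ,  σ = 1.7213 rad → d_gc = 5914.4 nmi
Rhumb line: Δψ = +1.6490, q = Δφ/Δψ = 0.7606, d_rh = R√(Δφ²+q²Δλ²) = 6204.0 nmi
Excess = 6204.0 − 5914.4 = 289.6 ≈ 290 nmi

290 nmi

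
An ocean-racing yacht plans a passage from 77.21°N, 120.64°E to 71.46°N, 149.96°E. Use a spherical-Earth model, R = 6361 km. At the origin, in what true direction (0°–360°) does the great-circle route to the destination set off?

θ = atan2( sin Δλ·cos φ₂ ,  cos φ₁ sin φ₂ − sin φ₁ cos φ₂ cos Δλ )
  = atan2(+0.1557, -0.0605) = 111.22°

111.2°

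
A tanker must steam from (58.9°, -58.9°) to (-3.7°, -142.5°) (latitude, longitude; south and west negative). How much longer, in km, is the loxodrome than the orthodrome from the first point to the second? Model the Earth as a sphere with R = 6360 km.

Great circle: cos σ = sin φ₁ sin φ₂ + cos φ₁ cos φ₂ cos Δλ,  σ = 1.5686 rad → d_gc = 9976.3 km
Rhumb line: Δψ = -1.3438, q = Δφ/Δψ = 0.8130, d_rh = R√(Δφ²+q²Δλ²) = 10257.3 km
Excess = 10257.3 − 9976.3 = 281.0 ≈ 281 km

281 km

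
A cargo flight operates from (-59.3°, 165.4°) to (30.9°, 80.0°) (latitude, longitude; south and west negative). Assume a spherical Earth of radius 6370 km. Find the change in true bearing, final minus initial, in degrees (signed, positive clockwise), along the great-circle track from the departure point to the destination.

At departure: θ₁ = atan2(sin Δλ cos φ₂, cos φ₁ sin φ₂ − sin φ₁ cos φ₂ cos Δλ) = 290.59°
At arrival: θ₂ = atan2(sin Δλ cos φ₁, −cos φ₂ sin φ₁ + sin φ₂ cos φ₁ cos Δλ) = 326.15°
Δθ = θ₂ − θ₁ = +35.6°

+35.6°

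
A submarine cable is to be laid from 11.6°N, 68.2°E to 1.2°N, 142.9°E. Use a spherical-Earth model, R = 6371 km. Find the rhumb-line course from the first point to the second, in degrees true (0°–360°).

98.0°

Δψ = ln[tan(π/4+φ₂/2)/tan(π/4+φ₁/2)] = -0.1829
Δλ = +1.3038 rad (taken the short way round)
course = atan2(Δλ, Δψ) = 97.99°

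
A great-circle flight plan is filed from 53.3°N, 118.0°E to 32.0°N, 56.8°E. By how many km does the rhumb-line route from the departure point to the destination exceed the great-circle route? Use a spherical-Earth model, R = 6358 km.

Great circle: cos σ = sin φ₁ sin φ₂ + cos φ₁ cos φ₂ cos Δλ,  σ = 0.8379 rad → d_gc = 5327.3 km
Rhumb line: Δψ = -0.5135, q = Δφ/Δψ = 0.7239, d_rh = R√(Δφ²+q²Δλ²) = 5455.0 km
Excess = 5455.0 − 5327.3 = 127.7 ≈ 128 km

128 km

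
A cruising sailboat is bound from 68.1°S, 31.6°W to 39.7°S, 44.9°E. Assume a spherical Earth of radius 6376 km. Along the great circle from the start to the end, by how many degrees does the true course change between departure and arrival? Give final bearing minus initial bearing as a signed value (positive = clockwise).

-66.6°

At departure: θ₁ = atan2(sin Δλ cos φ₂, cos φ₁ sin φ₂ − sin φ₁ cos φ₂ cos Δλ) = 95.47°
At arrival: θ₂ = atan2(sin Δλ cos φ₁, −cos φ₂ sin φ₁ + sin φ₂ cos φ₁ cos Δλ) = 28.85°
Δθ = θ₂ − θ₁ = -66.6°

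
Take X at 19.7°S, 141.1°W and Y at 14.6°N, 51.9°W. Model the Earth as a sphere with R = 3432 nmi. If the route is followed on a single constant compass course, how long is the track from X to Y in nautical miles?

Rhumb course C = atan2(Δλ, Δψ) with Δψ = ln[tan(π/4+φ₂/2)/tan(π/4+φ₁/2)] = +0.6084, Δλ = +1.5568 → C = 68.65°
d = R·|Δφ| / |cos C| = 3432·0.59865 / 0.36400 = 5644 nmi

5644 nmi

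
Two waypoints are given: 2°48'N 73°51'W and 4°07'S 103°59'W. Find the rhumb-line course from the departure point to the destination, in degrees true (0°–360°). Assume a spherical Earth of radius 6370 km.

Δψ = ln[tan(π/4+φ₂/2)/tan(π/4+φ₁/2)] = -0.1208
Δλ = -0.5259 rad (taken the short way round)
course = atan2(Δλ, Δψ) = 257.06°

257.1°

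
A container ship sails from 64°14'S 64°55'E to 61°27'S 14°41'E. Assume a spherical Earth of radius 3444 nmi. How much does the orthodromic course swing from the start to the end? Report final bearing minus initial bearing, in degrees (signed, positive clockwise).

+45.3°

At departure: θ₁ = atan2(sin Δλ cos φ₂, cos φ₁ sin φ₂ − sin φ₁ cos φ₂ cos Δλ) = 253.83°
At arrival: θ₂ = atan2(sin Δλ cos φ₁, −cos φ₂ sin φ₁ + sin φ₂ cos φ₁ cos Δλ) = 299.12°
Δθ = θ₂ − θ₁ = +45.3°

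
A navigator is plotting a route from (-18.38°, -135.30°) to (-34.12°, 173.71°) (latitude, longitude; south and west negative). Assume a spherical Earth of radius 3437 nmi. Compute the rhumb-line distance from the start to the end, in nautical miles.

Rhumb course C = atan2(Δλ, Δψ) with Δψ = ln[tan(π/4+φ₂/2)/tan(π/4+φ₁/2)] = -0.3077, Δλ = -0.8899 → C = 250.92°
d = R·|Δφ| / |cos C| = 3437·0.27471 / 0.32682 = 2889 nmi

2889 nmi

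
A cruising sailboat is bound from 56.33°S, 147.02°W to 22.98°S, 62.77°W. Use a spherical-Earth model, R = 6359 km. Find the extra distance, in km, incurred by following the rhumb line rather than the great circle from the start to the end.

337 km

Great circle: cos σ = sin φ₁ sin φ₂ + cos φ₁ cos φ₂ cos Δλ,  σ = 1.1853 rad → d_gc = 7537.1 km
Rhumb line: Δψ = +0.7831, q = Δφ/Δψ = 0.7433, d_rh = R√(Δφ²+q²Δλ²) = 7874.2 km
Excess = 7874.2 − 7537.1 = 337.1 ≈ 337 km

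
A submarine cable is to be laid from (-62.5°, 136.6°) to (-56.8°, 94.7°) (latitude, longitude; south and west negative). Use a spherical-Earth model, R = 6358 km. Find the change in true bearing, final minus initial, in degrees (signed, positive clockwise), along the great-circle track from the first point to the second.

Initial bearing θ₁ = atan2(sin Δλ cos φ₂, cos φ₁ sin φ₂ − sin φ₁ cos φ₂ cos Δλ) = 266.11°
Final bearing θ₂ = (initial bearing from the destination back to the start) + 180° = 302.72°
Δθ = θ₂ − θ₁ = +36.6°

+36.6°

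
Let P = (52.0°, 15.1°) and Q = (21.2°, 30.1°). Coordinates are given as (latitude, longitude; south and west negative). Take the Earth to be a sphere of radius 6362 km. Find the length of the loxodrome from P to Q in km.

3660 km

Rhumb course C = atan2(Δλ, Δψ) with Δψ = ln[tan(π/4+φ₂/2)/tan(π/4+φ₁/2)] = -0.6874, Δλ = +0.2618 → C = 159.15°
d = R·|Δφ| / |cos C| = 6362·0.53756 / 0.93452 = 3660 km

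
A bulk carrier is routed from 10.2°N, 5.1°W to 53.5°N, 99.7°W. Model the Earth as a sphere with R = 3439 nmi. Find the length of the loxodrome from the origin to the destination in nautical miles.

Δψ = ln[tan(π/4+φ₂/2)/tan(π/4+φ₁/2)] = +0.9304;  Δφ = +0.7557 rad,  Δλ = -1.6511 rad
q = Δφ/Δψ = 0.8122
d = R·√(Δφ² + q²Δλ²) = 3439·1.53932 = 5294 nmi

5294 nmi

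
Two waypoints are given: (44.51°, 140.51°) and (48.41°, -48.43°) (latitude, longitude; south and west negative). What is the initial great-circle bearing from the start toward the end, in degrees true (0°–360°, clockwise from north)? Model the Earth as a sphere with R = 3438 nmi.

N = sin Δλ·cos φ₂ = +0.1032;  D = cos φ₁ sin φ₂ − sin φ₁ cos φ₂ cos Δλ = +0.9930
initial course = atan2(N, D) = 5.93°

5.9°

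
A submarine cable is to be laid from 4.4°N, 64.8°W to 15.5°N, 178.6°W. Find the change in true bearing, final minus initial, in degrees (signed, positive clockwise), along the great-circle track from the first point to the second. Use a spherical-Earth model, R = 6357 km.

-29.8°

At departure: θ₁ = atan2(sin Δλ cos φ₂, cos φ₁ sin φ₂ − sin φ₁ cos φ₂ cos Δλ) = 288.57°
At arrival: θ₂ = atan2(sin Δλ cos φ₁, −cos φ₂ sin φ₁ + sin φ₂ cos φ₁ cos Δλ) = 258.75°
Δθ = θ₂ − θ₁ = -29.8°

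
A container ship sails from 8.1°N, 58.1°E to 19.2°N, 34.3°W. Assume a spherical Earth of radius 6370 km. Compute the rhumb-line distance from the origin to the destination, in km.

10041 km

Rhumb course C = atan2(Δλ, Δψ) with Δψ = ln[tan(π/4+φ₂/2)/tan(π/4+φ₁/2)] = +0.1997, Δλ = -1.6127 → C = 277.06°
d = R·|Δφ| / |cos C| = 6370·0.19373 / 0.12290 = 10041 km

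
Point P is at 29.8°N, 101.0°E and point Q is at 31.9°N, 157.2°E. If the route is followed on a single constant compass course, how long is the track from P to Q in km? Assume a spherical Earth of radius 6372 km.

Δψ = ln[tan(π/4+φ₂/2)/tan(π/4+φ₁/2)] = +0.0427;  Δφ = +0.0367 rad,  Δλ = +0.9809 rad
q = Δφ/Δψ = 0.8584
d = R·√(Δφ² + q²Δλ²) = 6372·0.84281 = 5370 km

5370 km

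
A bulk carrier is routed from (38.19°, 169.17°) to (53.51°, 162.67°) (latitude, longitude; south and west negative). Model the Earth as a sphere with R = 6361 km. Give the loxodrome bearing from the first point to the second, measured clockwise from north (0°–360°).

Meridional parts: M(φ₁)=+0.7222, M(φ₂)=+1.1097 → ΔM = +0.3875;  Δλ = -0.1134 rad
tan C = Δλ / ΔM = -0.2928 → C = 343.68°

343.7°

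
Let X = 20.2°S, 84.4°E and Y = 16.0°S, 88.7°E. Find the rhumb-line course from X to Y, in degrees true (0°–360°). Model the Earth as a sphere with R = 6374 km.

44.2°

Δψ = ln[tan(π/4+φ₂/2)/tan(π/4+φ₁/2)] = +0.0771
Δλ = +0.0750 rad (taken the short way round)
course = atan2(Δλ, Δψ) = 44.21°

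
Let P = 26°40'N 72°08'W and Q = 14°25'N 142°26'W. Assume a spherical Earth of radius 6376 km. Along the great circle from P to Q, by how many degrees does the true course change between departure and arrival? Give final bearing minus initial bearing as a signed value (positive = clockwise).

Initial bearing θ₁ = atan2(sin Δλ cos φ₂, cos φ₁ sin φ₂ − sin φ₁ cos φ₂ cos Δλ) = 274.76°
Final bearing θ₂ = (initial bearing from the destination back to the start) + 180° = 246.85°
Δθ = θ₂ − θ₁ = -27.9°

-27.9°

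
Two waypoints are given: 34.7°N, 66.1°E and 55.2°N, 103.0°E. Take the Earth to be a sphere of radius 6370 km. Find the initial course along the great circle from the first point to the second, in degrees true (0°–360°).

39.5°

N = sin Δλ·cos φ₂ = +0.3427;  D = cos φ₁ sin φ₂ − sin φ₁ cos φ₂ cos Δλ = +0.4153
initial course = atan2(N, D) = 39.53°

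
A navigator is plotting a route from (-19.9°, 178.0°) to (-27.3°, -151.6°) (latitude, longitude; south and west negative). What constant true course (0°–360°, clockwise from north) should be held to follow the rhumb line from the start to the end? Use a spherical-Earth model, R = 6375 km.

Meridional parts: M(φ₁)=-0.3545, M(φ₂)=-0.4956 → ΔM = -0.1411;  Δλ = +0.5306 rad
tan C = Δλ / ΔM = -3.7609 → C = 104.89°

104.9°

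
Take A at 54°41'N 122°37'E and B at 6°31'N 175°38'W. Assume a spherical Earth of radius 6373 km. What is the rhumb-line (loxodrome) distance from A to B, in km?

Δψ = ln[tan(π/4+φ₂/2)/tan(π/4+φ₁/2)] = -1.0307;  Δφ = -0.8407 rad,  Δλ = +1.0777 rad
q = Δφ/Δψ = 0.8157
d = R·√(Δφ² + q²Δλ²) = 6373·1.21634 = 7752 km

7752 km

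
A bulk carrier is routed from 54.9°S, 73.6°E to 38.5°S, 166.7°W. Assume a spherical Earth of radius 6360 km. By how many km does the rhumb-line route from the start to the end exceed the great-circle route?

1049 km

Great circle: cos σ = sin φ₁ sin φ₂ + cos φ₁ cos φ₂ cos Δλ,  σ = 1.2804 rad → d_gc = 8143.2 km
Rhumb line: Δψ = +0.4221, q = Δφ/Δψ = 0.6781, d_rh = R√(Δφ²+q²Δλ²) = 9192.4 km
Excess = 9192.4 − 8143.2 = 1049.2 ≈ 1049 km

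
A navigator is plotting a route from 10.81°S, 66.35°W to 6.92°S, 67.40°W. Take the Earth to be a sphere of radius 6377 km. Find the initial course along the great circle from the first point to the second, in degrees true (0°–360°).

345.0°

N = sin Δλ·cos φ₂ = -0.0182;  D = cos φ₁ sin φ₂ − sin φ₁ cos φ₂ cos Δλ = +0.0678
initial course = atan2(N, D) = 344.98°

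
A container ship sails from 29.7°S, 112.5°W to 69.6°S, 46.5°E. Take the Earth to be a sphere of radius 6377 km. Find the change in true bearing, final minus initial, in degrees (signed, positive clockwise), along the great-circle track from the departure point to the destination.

-154.2°

Initial bearing θ₁ = atan2(sin Δλ cos φ₂, cos φ₁ sin φ₂ − sin φ₁ cos φ₂ cos Δλ) = 172.70°
Final bearing θ₂ = (initial bearing from the destination back to the start) + 180° = 18.46°
Δθ = θ₂ − θ₁ = -154.2°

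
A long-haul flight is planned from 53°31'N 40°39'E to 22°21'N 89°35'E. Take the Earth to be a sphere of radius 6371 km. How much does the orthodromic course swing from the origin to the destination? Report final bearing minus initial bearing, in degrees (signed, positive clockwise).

+32.4°

Initial bearing θ₁ = atan2(sin Δλ cos φ₂, cos φ₁ sin φ₂ − sin φ₁ cos φ₂ cos Δλ) = 110.62°
Final bearing θ₂ = (initial bearing from the destination back to the start) + 180° = 143.01°
Δθ = θ₂ − θ₁ = +32.4°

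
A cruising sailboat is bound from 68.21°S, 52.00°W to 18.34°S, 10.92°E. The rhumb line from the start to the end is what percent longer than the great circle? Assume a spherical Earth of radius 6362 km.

2.8%

Great circle: σ = 1.1011 rad → d_gc = Rσ = 7005.5 km
Rhumb: Δφ = +0.8704, Δλ = +1.0982, Δψ = +1.3221, q = Δφ/Δψ = 0.6584 → d_rh = R√(Δφ²+q²Δλ²) = 7198.6 km
Excess = (7198.6 − 7005.5) / 7005.5 = 193.1 / 7005.5 = 2.76% ≈ 2.8%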